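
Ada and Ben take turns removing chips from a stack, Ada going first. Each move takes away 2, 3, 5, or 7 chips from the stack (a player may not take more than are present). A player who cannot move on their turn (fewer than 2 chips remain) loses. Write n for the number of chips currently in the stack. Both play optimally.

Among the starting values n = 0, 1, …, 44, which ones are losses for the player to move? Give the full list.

0, 1, 9, 10, 18, 19, 27, 28, 36, 37

Label each position W (a win for the player to move) or L (a loss). A position with no legal move is L; any other position is W exactly when some move reaches an L, and L when every move reaches a W.
n=0: no move → L
n=1: no move → L
n=2: can move to 0, which is L ⇒ W
n=3: can move to 1, which is L ⇒ W
n=4: can move to 1, which is L ⇒ W
n=5: can move to 0, which is L ⇒ W
n=6: can move to 1, which is L ⇒ W
n=7: can move to 0, which is L ⇒ W
n=8: can move to 1, which is L ⇒ W
n=9: moves to 7(W), 6(W), 4(W), 2(W); every one is W ⇒ L
n=10: moves to 8(W), 7(W), 5(W), 3(W); every one is W ⇒ L
n=11: can move to 9, which is L ⇒ W
n=12: can move to 10, which is L ⇒ W
n=13: can move to 10, which is L ⇒ W
n=14: can move to 9, which is L ⇒ W
n=15: can move to 10, which is L ⇒ W
n=16: can move to 9, which is L ⇒ W
n=17: can move to 10, which is L ⇒ W
n=18: moves to 16(W), 15(W), 13(W), 11(W); every one is W ⇒ L
n=19: moves to 17(W), 16(W), 14(W), 12(W); every one is W ⇒ L
n=20: can move to 18, which is L ⇒ W
n=21: can move to 19, which is L ⇒ W
n=22: can move to 19, which is L ⇒ W
n=23: can move to 18, which is L ⇒ W
n=24: can move to 19, which is L ⇒ W
n=25: can move to 18, which is L ⇒ W
n=26: can move to 19, which is L ⇒ W
n=27: moves to 25(W), 24(W), 22(W), 20(W); every one is W ⇒ L
n=28: moves to 26(W), 25(W), 23(W), 21(W); every one is W ⇒ L
n=29: can move to 27, which is L ⇒ W
n=30: can move to 28, which is L ⇒ W
n=31: can move to 28, which is L ⇒ W
n=32: can move to 27, which is L ⇒ W
n=33: can move to 28, which is L ⇒ W
n=34: can move to 27, which is L ⇒ W
n=35: can move to 28, which is L ⇒ W
n=36: moves to 34(W), 33(W), 31(W), 29(W); every one is W ⇒ L
n=37: moves to 35(W), 34(W), 32(W), 30(W); every one is W ⇒ L
n=38: can move to 36, which is L ⇒ W
n=39: can move to 37, which is L ⇒ W
n=40: can move to 37, which is L ⇒ W
n=41: can move to 36, which is L ⇒ W
n=42: can move to 37, which is L ⇒ W
n=43: can move to 36, which is L ⇒ W
n=44: can move to 37, which is L ⇒ W
Reading off the rows marked L gives the requested list; there are 10 such values of n.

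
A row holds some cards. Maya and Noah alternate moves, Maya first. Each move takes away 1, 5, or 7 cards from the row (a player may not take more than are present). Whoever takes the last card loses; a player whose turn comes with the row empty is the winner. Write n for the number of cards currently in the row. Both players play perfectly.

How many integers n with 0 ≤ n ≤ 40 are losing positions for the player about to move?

20

Positions with no move are W. A position that does have a move is losing for the player to move precisely when every available move leads to a winning position for the opponent. Fill in the labels:
n=0: no move; the opponent has just taken the last card and therefore loses → W
n=1: only reaches 0(W), which is W → L
n=2: reaches L-position 1 → W
n=3: only reaches 2(W), which is W → L
n=4: reaches L-position 3 → W
n=5: only reaches 4(W), 0(W), all W → L
n=6: reaches L-position 5 → W
n=7: only reaches 6(W), 2(W), 0(W), all W → L
n=8: reaches L-position 7 → W
n=9: only reaches 8(W), 4(W), 2(W), all W → L
n=10: reaches L-position 9 → W
n=11: only reaches 10(W), 6(W), 4(W), all W → L
n=12: reaches L-position 11 → W
n=13: only reaches 12(W), 8(W), 6(W), all W → L
n=14: reaches L-position 13 → W
n=15: only reaches 14(W), 10(W), 8(W), all W → L
n=16: reaches L-position 15 → W
n=17: only reaches 16(W), 12(W), 10(W), all W → L
n=18: reaches L-position 17 → W
n=19: only reaches 18(W), 14(W), 12(W), all W → L
n=20: reaches L-position 19 → W
n=21: only reaches 20(W), 16(W), 14(W), all W → L
n=22: reaches L-position 21 → W
n=23: only reaches 22(W), 18(W), 16(W), all W → L
n=24: reaches L-position 23 → W
n=25: only reaches 24(W), 20(W), 18(W), all W → L
n=26: reaches L-position 25 → W
n=27: only reaches 26(W), 22(W), 20(W), all W → L
n=28: reaches L-position 27 → W
n=29: only reaches 28(W), 24(W), 22(W), all W → L
n=30: reaches L-position 29 → W
n=31: only reaches 30(W), 26(W), 24(W), all W → L
n=32: reaches L-position 31 → W
n=33: only reaches 32(W), 28(W), 26(W), all W → L
n=34: reaches L-position 33 → W
n=35: only reaches 34(W), 30(W), 28(W), all W → L
n=36: reaches L-position 35 → W
n=37: only reaches 36(W), 32(W), 30(W), all W → L
n=38: reaches L-position 37 → W
n=39: only reaches 38(W), 34(W), 32(W), all W → L
n=40: reaches L-position 39 → W
L entries with 0 ≤ n ≤ 40: n = 1, 3, 5, 7, 9, 11, 13, 15, 17, 19, 21, 23, 25, 27, 29, 31, 33, 35, 37, 39; that makes 20.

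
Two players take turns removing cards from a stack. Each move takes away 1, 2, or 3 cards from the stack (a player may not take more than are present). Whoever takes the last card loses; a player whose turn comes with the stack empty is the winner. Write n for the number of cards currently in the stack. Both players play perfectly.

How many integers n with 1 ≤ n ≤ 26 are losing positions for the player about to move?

7

Positions with no move are W. A position that does have a move is losing for the player to move precisely when every available move leads to a winning position for the opponent. Fill in the labels:
n=0: no move; the opponent has just taken the last card and therefore loses → W
n=1: the only move is to 0(W), a W ⇒ L
n=2: can move to 1, which is L ⇒ W
n=3: can move to 1, which is L ⇒ W
n=4: can move to 1, which is L ⇒ W
n=5: moves to 4(W), 3(W), 2(W); every one is W ⇒ L
n=6: can move to 5, which is L ⇒ W
n=7: can move to 5, which is L ⇒ W
n=8: can move to 5, which is L ⇒ W
n=9: moves to 8(W), 7(W), 6(W); every one is W ⇒ L
n=10: can move to 9, which is L ⇒ W
n=11: can move to 9, which is L ⇒ W
n=12: can move to 9, which is L ⇒ W
n=13: moves to 12(W), 11(W), 10(W); every one is W ⇒ L
n=14: can move to 13, which is L ⇒ W
n=15: can move to 13, which is L ⇒ W
n=16: can move to 13, which is L ⇒ W
n=17: moves to 16(W), 15(W), 14(W); every one is W ⇒ L
n=18: can move to 17, which is L ⇒ W
n=19: can move to 17, which is L ⇒ W
n=20: can move to 17, which is L ⇒ W
n=21: moves to 20(W), 19(W), 18(W); every one is W ⇒ L
n=22: can move to 21, which is L ⇒ W
n=23: can move to 21, which is L ⇒ W
n=24: can move to 21, which is L ⇒ W
n=25: moves to 24(W), 23(W), 22(W); every one is W ⇒ L
n=26: can move to 25, which is L ⇒ W
L entries with 1 ≤ n ≤ 26 (the range starts at n=1): n = 1, 5, 9, 13, 17, 21, 25; that makes 7.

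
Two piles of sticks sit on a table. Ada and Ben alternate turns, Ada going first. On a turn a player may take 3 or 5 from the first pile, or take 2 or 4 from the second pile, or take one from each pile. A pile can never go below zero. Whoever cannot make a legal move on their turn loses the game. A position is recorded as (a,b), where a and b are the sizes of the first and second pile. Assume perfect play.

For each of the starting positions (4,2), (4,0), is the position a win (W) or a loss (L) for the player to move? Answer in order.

(4,2): L, (4,0): W

Build the W/L table. Terminal = L. A non-terminal position is W if it has a move to some L; otherwise it is L.
No move ever increases a pile, so every position that can arise here has a ≤ 4 and b ≤ 2; it is enough to label the cells with 0 ≤ a ≤ 4 and 0 ≤ b ≤ 2.
Every move lowers a or b (never raises either), so fill the grid row by row in increasing a, and left to right within a row: each cell's successors are then already labelled.
      b=0  b=1  b=2
a=0:    L    L    W
a=1:    L    W    W
a=2:    L    W    W
a=3:    W    W    L
a=4:    W    L    L
Cells with no legal move (terminal, hence L): (0,0), (0,1), (1,0), (2,0).
The remaining L cells, each justified by listing all of its moves:
(3,2): →(0,2)(W), (3,0)(W), (2,1)(W) — all W, so L
(4,1): →(1,1)(W), (3,0)(W) — all W, so L
(4,2): →(1,2)(W), (4,0)(W), (3,1)(W) — all W, so L
Every other cell has at least one move into one of the L cells above, so it is W.
(4,2): one of the L cells justified above, so L
(4,0): the move to (1,0) reaches an L cell, so W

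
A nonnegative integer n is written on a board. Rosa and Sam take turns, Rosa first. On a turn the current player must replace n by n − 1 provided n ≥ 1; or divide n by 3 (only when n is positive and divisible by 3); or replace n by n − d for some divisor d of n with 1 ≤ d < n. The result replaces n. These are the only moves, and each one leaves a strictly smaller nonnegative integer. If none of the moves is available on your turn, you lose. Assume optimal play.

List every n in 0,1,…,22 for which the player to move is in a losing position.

0, 2, 5, 7, 9, 11, 13, 16, 19

Build the W/L table. Terminal = L. A non-terminal position is W if it has a move to some L; otherwise it is L.
n=0: no move → L
n=1: reaches L-position 0 → W
n=2: only reaches 1(W), which is W → L
n=3: reaches L-position 2 → W
n=4: reaches L-position 2 → W
n=5: only reaches 4(W), which is W → L
n=6: reaches L-position 2 → W
n=7: only reaches 6(W), which is W → L
n=8: reaches L-position 7 → W
n=9: only reaches 3(W), 6(W), 8(W), all W → L
n=10: reaches L-position 5 → W
n=11: only reaches 10(W), which is W → L
n=12: reaches L-position 9 → W
n=13: only reaches 12(W), which is W → L
n=14: reaches L-position 7 → W
n=15: reaches L-position 5 → W
n=16: only reaches 8(W), 12(W), 14(W), 15(W), all W → L
n=17: reaches L-position 16 → W
n=18: reaches L-position 9 → W
n=19: only reaches 18(W), which is W → L
n=20: reaches L-position 16 → W
n=21: reaches L-position 7 → W
n=22: reaches L-position 11 → W
Reading off the rows marked L gives the requested list; there are 9 such values of n.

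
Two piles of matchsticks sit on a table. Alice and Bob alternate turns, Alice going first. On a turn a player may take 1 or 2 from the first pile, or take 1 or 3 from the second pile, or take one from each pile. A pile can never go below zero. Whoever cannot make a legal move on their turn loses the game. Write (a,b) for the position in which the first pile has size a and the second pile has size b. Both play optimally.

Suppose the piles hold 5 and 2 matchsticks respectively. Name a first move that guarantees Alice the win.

Classify positions by backward induction: terminal positions (no move available) are L. From any other position, the mover wins iff some move reaches an L.
No move ever increases a pile, so every position that can arise here has a ≤ 5 and b ≤ 2; it is enough to label the cells with 0 ≤ a ≤ 5 and 0 ≤ b ≤ 2.
Every move lowers a or b (never raises either), so fill the grid row by row in increasing a, and left to right within a row: each cell's successors are then already labelled.
      b=0  b=1  b=2
a=0:    L    W    L
a=1:    W    W    W
a=2:    W    L    W
a=3:    L    W    W
a=4:    W    W    L
a=5:    W    L    W
Cells with no legal move (terminal, hence L): (0,0).
The remaining L cells, each justified by listing all of its moves:
(0,2): L (sole option (0,1)(W) is W)
(2,1): L (options (1,1)(W), (0,1)(W), (2,0)(W), (1,0)(W) are all W)
(3,0): L (options (2,0)(W), (1,0)(W) are all W)
(4,2): L (options (3,2)(W), (2,2)(W), (4,1)(W), (3,1)(W) are all W)
(5,1): L (options (4,1)(W), (3,1)(W), (5,0)(W), (4,0)(W) are all W)
Every other cell has at least one move into one of the L cells above, so it is W.
From (5,2), the L positions reachable in one move are: (4,2), (5,1). Any move reaching one of these is winning.

Move to (4,2).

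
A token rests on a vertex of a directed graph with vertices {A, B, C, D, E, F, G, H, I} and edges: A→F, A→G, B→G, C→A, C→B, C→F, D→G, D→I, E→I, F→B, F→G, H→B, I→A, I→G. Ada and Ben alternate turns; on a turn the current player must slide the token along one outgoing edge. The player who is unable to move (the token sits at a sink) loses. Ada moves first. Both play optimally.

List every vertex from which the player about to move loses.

Build the W/L table. Terminal = L. A non-terminal position is W if it has a move to some L; otherwise it is L.
Every edge goes from a vertex to one that appears earlier in the order G, B, F, A, I, C, D, H, E, so processing vertices in that order labels each vertex after all of its successors.
G: no outgoing edge → L
B: W (go to G, an L position)
F: W (go to G, an L position)
A: W (go to G, an L position)
I: W (go to G, an L position)
C: L (options A(W), F(W), B(W) are all W)
D: W (go to G, an L position)
H: L (sole option B(W) is W)
E: L (sole option I(W) is W)
The losing starting vertices are exactly the entries labelled L in this table (4 of them).

C, E, G, H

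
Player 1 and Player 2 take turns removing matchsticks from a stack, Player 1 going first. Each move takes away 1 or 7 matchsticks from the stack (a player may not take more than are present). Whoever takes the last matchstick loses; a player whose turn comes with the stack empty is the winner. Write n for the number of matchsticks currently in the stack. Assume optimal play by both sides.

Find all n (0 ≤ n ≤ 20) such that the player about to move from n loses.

Label each position W (a win for the player to move) or L (a loss). A position with no legal move is W; any other position is W exactly when some move reaches an L, and L when every move reaches a W.
n=0: no move; the opponent has just taken the last matchstick and therefore loses → W
n=1: L (sole option 0(W) is W)
n=2: W (go to 1, an L position)
n=3: L (sole option 2(W) is W)
n=4: W (go to 3, an L position)
n=5: L (sole option 4(W) is W)
n=6: W (go to 5, an L position)
n=7: L (options 6(W), 0(W) are all W)
n=8: W (go to 7, an L position)
n=9: L (options 8(W), 2(W) are all W)
n=10: W (go to 9, an L position)
n=11: L (options 10(W), 4(W) are all W)
n=12: W (go to 11, an L position)
n=13: L (options 12(W), 6(W) are all W)
n=14: W (go to 13, an L position)
n=15: L (options 14(W), 8(W) are all W)
n=16: W (go to 15, an L position)
n=17: L (options 16(W), 10(W) are all W)
n=18: W (go to 17, an L position)
n=19: L (options 18(W), 12(W) are all W)
n=20: W (go to 19, an L position)
Reading off the rows marked L gives the requested list; there are 10 such values of n.

1, 3, 5, 7, 9, 11, 13, 15, 17, 19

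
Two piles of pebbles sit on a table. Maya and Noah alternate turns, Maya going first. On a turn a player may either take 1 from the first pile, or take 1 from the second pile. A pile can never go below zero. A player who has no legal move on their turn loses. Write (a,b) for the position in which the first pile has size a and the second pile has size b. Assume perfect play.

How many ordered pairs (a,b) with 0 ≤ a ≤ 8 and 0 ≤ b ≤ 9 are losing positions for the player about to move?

45

Positions with no move are L. A position that does have a move is losing for the player to move precisely when every available move leads to a winning position for the opponent. Fill in the labels:
Every move lowers a or b (never raises either), so fill the grid row by row in increasing a, and left to right within a row: each cell's successors are then already labelled.
      b=0  b=1  b=2  b=3  b=4  b=5  b=6  b=7  b=8  b=9
a=0:    L    W    L    W    L    W    L    W    L    W
a=1:    W    L    W    L    W    L    W    L    W    L
a=2:    L    W    L    W    L    W    L    W    L    W
a=3:    W    L    W    L    W    L    W    L    W    L
a=4:    L    W    L    W    L    W    L    W    L    W
a=5:    W    L    W    L    W    L    W    L    W    L
a=6:    L    W    L    W    L    W    L    W    L    W
a=7:    W    L    W    L    W    L    W    L    W    L
a=8:    L    W    L    W    L    W    L    W    L    W
Cells with no legal move (terminal, hence L): (0,0).
The remaining L cells, each justified by listing all of its moves:
(0,2): only reaches (0,1)(W), which is W → L
(0,4): only reaches (0,3)(W), which is W → L
(0,6): only reaches (0,5)(W), which is W → L
(0,8): only reaches (0,7)(W), which is W → L
(1,1): only reaches (0,1)(W), (1,0)(W), all W → L
(1,3): only reaches (0,3)(W), (1,2)(W), all W → L
(1,5): only reaches (0,5)(W), (1,4)(W), all W → L
(1,7): only reaches (0,7)(W), (1,6)(W), all W → L
(1,9): only reaches (0,9)(W), (1,8)(W), all W → L
(2,0): only reaches (1,0)(W), which is W → L
(2,2): only reaches (1,2)(W), (2,1)(W), all W → L
(2,4): only reaches (1,4)(W), (2,3)(W), all W → L
(2,6): only reaches (1,6)(W), (2,5)(W), all W → L
(2,8): only reaches (1,8)(W), (2,7)(W), all W → L
(3,1): only reaches (2,1)(W), (3,0)(W), all W → L
(3,3): only reaches (2,3)(W), (3,2)(W), all W → L
(3,5): only reaches (2,5)(W), (3,4)(W), all W → L
(3,7): only reaches (2,7)(W), (3,6)(W), all W → L
(3,9): only reaches (2,9)(W), (3,8)(W), all W → L
(4,0): only reaches (3,0)(W), which is W → L
(4,2): only reaches (3,2)(W), (4,1)(W), all W → L
(4,4): only reaches (3,4)(W), (4,3)(W), all W → L
(4,6): only reaches (3,6)(W), (4,5)(W), all W → L
(4,8): only reaches (3,8)(W), (4,7)(W), all W → L
(5,1): only reaches (4,1)(W), (5,0)(W), all W → L
(5,3): only reaches (4,3)(W), (5,2)(W), all W → L
(5,5): only reaches (4,5)(W), (5,4)(W), all W → L
(5,7): only reaches (4,7)(W), (5,6)(W), all W → L
(5,9): only reaches (4,9)(W), (5,8)(W), all W → L
(6,0): only reaches (5,0)(W), which is W → L
(6,2): only reaches (5,2)(W), (6,1)(W), all W → L
(6,4): only reaches (5,4)(W), (6,3)(W), all W → L
(6,6): only reaches (5,6)(W), (6,5)(W), all W → L
(6,8): only reaches (5,8)(W), (6,7)(W), all W → L
(7,1): only reaches (6,1)(W), (7,0)(W), all W → L
(7,3): only reaches (6,3)(W), (7,2)(W), all W → L
(7,5): only reaches (6,5)(W), (7,4)(W), all W → L
(7,7): only reaches (6,7)(W), (7,6)(W), all W → L
(7,9): only reaches (6,9)(W), (7,8)(W), all W → L
(8,0): only reaches (7,0)(W), which is W → L
(8,2): only reaches (7,2)(W), (8,1)(W), all W → L
(8,4): only reaches (7,4)(W), (8,3)(W), all W → L
(8,6): only reaches (7,6)(W), (8,5)(W), all W → L
(8,8): only reaches (7,8)(W), (8,7)(W), all W → L
Every other cell has at least one move into one of the L cells above, so it is W.
L cells per row: a=0: 5, a=1: 5, a=2: 5, a=3: 5, a=4: 5, a=5: 5, a=6: 5, a=7: 5, a=8: 5; total 45.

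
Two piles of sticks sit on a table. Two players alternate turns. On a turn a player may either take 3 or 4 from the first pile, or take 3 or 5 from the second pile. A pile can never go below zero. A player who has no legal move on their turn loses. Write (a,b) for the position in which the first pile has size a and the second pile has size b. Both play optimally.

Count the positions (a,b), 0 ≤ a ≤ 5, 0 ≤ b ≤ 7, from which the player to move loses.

Use the standard recursion: the mover loses at a terminal position; elsewhere, the mover wins exactly when some move hands the opponent an L position.
Every move lowers a or b (never raises either), so fill the grid row by row in increasing a, and left to right within a row: each cell's successors are then already labelled.
      b=0  b=1  b=2  b=3  b=4  b=5  b=6  b=7
a=0:    L    L    L    W    W    W    W    W
a=1:    L    L    L    W    W    W    W    W
a=2:    L    L    L    W    W    W    W    W
a=3:    W    W    W    L    L    L    W    W
a=4:    W    W    W    L    L    L    W    W
a=5:    W    W    W    L    L    L    W    W
Cells with no legal move (terminal, hence L): (0,0), (0,1), (0,2), (1,0), (1,1), (1,2), (2,0), (2,1), (2,2).
The remaining L cells, each justified by listing all of its moves:
(3,3): only reaches (0,3)(W), (3,0)(W), all W → L
(3,4): only reaches (0,4)(W), (3,1)(W), all W → L
(3,5): only reaches (0,5)(W), (3,2)(W), (3,0)(W), all W → L
(4,3): only reaches (1,3)(W), (0,3)(W), (4,0)(W), all W → L
(4,4): only reaches (1,4)(W), (0,4)(W), (4,1)(W), all W → L
(4,5): only reaches (1,5)(W), (0,5)(W), (4,2)(W), (4,0)(W), all W → L
(5,3): only reaches (2,3)(W), (1,3)(W), (5,0)(W), all W → L
(5,4): only reaches (2,4)(W), (1,4)(W), (5,1)(W), all W → L
(5,5): only reaches (2,5)(W), (1,5)(W), (5,2)(W), (5,0)(W), all W → L
Every other cell has at least one move into one of the L cells above, so it is W.
L cells per row: a=0: 3, a=1: 3, a=2: 3, a=3: 3, a=4: 3, a=5: 3; total 18.

18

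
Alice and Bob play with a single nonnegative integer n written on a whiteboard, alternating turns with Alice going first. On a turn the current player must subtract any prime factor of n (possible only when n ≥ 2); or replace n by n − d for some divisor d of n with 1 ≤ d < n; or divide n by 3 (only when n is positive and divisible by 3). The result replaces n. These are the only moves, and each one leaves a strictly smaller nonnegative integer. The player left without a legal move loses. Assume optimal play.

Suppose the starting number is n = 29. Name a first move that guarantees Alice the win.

Move to 0.

Use the standard recursion: the mover loses at a terminal position; elsewhere, the mover wins exactly when some move hands the opponent an L position.
n=0: no move → L
n=1: no move → L
n=2: reaches L-position 0 → W
n=3: reaches L-position 0 → W
n=4: only reaches 2(W), 3(W), all W → L
n=5: reaches L-position 0 → W
n=6: reaches L-position 4 → W
n=7: reaches L-position 0 → W
n=8: reaches L-position 4 → W
n=9: only reaches 3(W), 6(W), 8(W), all W → L
n=10: reaches L-position 9 → W
n=11: reaches L-position 0 → W
n=12: reaches L-position 4 → W
n=13: reaches L-position 0 → W
n=14: only reaches 7(W), 12(W), 13(W), all W → L
n=15: reaches L-position 14 → W
n=16: reaches L-position 14 → W
n=17: reaches L-position 0 → W
n=18: reaches L-position 9 → W
n=19: reaches L-position 0 → W
n=20: only reaches 10(W), 15(W), 16(W), 18(W), 19(W), all W → L
n=21: reaches L-position 14 → W
n=22: reaches L-position 20 → W
n=23: reaches L-position 0 → W
n=24: reaches L-position 20 → W
n=25: reaches L-position 20 → W
n=26: only reaches 13(W), 24(W), 25(W), all W → L
n=27: reaches L-position 9 → W
n=28: reaches L-position 14 → W
n=29: reaches L-position 0 → W
From 29, the L positions reachable in one move are: 0.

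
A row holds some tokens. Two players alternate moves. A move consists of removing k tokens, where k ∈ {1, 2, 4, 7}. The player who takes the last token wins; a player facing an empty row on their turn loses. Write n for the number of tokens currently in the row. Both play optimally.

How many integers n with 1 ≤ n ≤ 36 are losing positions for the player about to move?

Use the standard recursion: the mover loses at a terminal position; elsewhere, the mover wins exactly when some move hands the opponent an L position.
n=0: no move → L
n=1: reaches L-position 0 → W
n=2: reaches L-position 0 → W
n=3: only reaches 2(W), 1(W), all W → L
n=4: reaches L-position 3 → W
n=5: reaches L-position 3 → W
n=6: only reaches 5(W), 4(W), 2(W), all W → L
n=7: reaches L-position 6 → W
n=8: reaches L-position 6 → W
n=9: only reaches 8(W), 7(W), 5(W), 2(W), all W → L
n=10: reaches L-position 9 → W
n=11: reaches L-position 9 → W
n=12: only reaches 11(W), 10(W), 8(W), 5(W), all W → L
n=13: reaches L-position 12 → W
n=14: reaches L-position 12 → W
n=15: only reaches 14(W), 13(W), 11(W), 8(W), all W → L
n=16: reaches L-position 15 → W
n=17: reaches L-position 15 → W
n=18: only reaches 17(W), 16(W), 14(W), 11(W), all W → L
n=19: reaches L-position 18 → W
n=20: reaches L-position 18 → W
n=21: only reaches 20(W), 19(W), 17(W), 14(W), all W → L
n=22: reaches L-position 21 → W
n=23: reaches L-position 21 → W
n=24: only reaches 23(W), 22(W), 20(W), 17(W), all W → L
n=25: reaches L-position 24 → W
n=26: reaches L-position 24 → W
n=27: only reaches 26(W), 25(W), 23(W), 20(W), all W → L
n=28: reaches L-position 27 → W
n=29: reaches L-position 27 → W
n=30: only reaches 29(W), 28(W), 26(W), 23(W), all W → L
n=31: reaches L-position 30 → W
n=32: reaches L-position 30 → W
n=33: only reaches 32(W), 31(W), 29(W), 26(W), all W → L
n=34: reaches L-position 33 → W
n=35: reaches L-position 33 → W
n=36: only reaches 35(W), 34(W), 32(W), 29(W), all W → L
L entries with 1 ≤ n ≤ 36 (n=0 is outside the asked range and is not counted): n = 3, 6, 9, 12, 15, 18, 21, 24, 27, 30, 33, 36; that makes 12.

12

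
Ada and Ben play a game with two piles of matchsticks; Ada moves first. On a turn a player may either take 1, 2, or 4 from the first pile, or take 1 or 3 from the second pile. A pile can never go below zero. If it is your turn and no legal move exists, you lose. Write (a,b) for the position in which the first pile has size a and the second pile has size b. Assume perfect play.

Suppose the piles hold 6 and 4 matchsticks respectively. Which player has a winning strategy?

Ben wins.

Label each position W (a win for the player to move) or L (a loss). A position with no legal move is L; any other position is W exactly when some move reaches an L, and L when every move reaches a W.
No move ever increases a pile, so every position that can arise here has a ≤ 6 and b ≤ 4; it is enough to label the cells with 0 ≤ a ≤ 6 and 0 ≤ b ≤ 4.
Every move lowers a or b (never raises either), so fill the grid row by row in increasing a, and left to right within a row: each cell's successors are then already labelled.
      b=0  b=1  b=2  b=3  b=4
a=0:    L    W    L    W    L
a=1:    W    L    W    L    W
a=2:    W    W    W    W    W
a=3:    L    W    L    W    L
a=4:    W    L    W    L    W
a=5:    W    W    W    W    W
a=6:    L    W    L    W    L
Cells with no legal move (terminal, hence L): (0,0).
The remaining L cells, each justified by listing all of its moves:
(0,2): L (sole option (0,1)(W) is W)
(0,4): L (options (0,3)(W), (0,1)(W) are all W)
(1,1): L (options (0,1)(W), (1,0)(W) are all W)
(1,3): L (options (0,3)(W), (1,2)(W), (1,0)(W) are all W)
(3,0): L (options (2,0)(W), (1,0)(W) are all W)
(3,2): L (options (2,2)(W), (1,2)(W), (3,1)(W) are all W)
(3,4): L (options (2,4)(W), (1,4)(W), (3,3)(W), (3,1)(W) are all W)
(4,1): L (options (3,1)(W), (2,1)(W), (0,1)(W), (4,0)(W) are all W)
(4,3): L (options (3,3)(W), (2,3)(W), (0,3)(W), (4,2)(W), (4,0)(W) are all W)
(6,0): L (options (5,0)(W), (4,0)(W), (2,0)(W) are all W)
(6,2): L (options (5,2)(W), (4,2)(W), (2,2)(W), (6,1)(W) are all W)
(6,4): L (options (5,4)(W), (4,4)(W), (2,4)(W), (6,3)(W), (6,1)(W) are all W)
Every other cell has at least one move into one of the L cells above, so it is W.
The starting position (6,4) is L: whatever Ada does, the opponent receives a W position.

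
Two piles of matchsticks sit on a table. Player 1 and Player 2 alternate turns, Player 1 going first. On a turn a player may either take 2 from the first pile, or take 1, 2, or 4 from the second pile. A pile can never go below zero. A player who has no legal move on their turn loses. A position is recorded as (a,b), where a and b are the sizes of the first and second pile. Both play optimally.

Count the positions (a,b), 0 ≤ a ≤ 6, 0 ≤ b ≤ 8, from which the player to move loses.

21

Work bottom-up. With no move the player to move loses. Otherwise the position is W if at least one move leads to an L position for the opponent, and L if every move leads to a W.
Every move lowers a or b (never raises either), so fill the grid row by row in increasing a, and left to right within a row: each cell's successors are then already labelled.
      b=0  b=1  b=2  b=3  b=4  b=5  b=6  b=7  b=8
a=0:    L    W    W    L    W    W    L    W    W
a=1:    L    W    W    L    W    W    L    W    W
a=2:    W    L    W    W    L    W    W    L    W
a=3:    W    L    W    W    L    W    W    L    W
a=4:    L    W    W    L    W    W    L    W    W
a=5:    L    W    W    L    W    W    L    W    W
a=6:    W    L    W    W    L    W    W    L    W
Cells with no legal move (terminal, hence L): (0,0), (1,0).
The remaining L cells, each justified by listing all of its moves:
(0,3): →(0,2)(W), (0,1)(W) — all W, so L
(0,6): →(0,5)(W), (0,4)(W), (0,2)(W) — all W, so L
(1,3): →(1,2)(W), (1,1)(W) — all W, so L
(1,6): →(1,5)(W), (1,4)(W), (1,2)(W) — all W, so L
(2,1): →(0,1)(W), (2,0)(W) — all W, so L
(2,4): →(0,4)(W), (2,3)(W), (2,2)(W), (2,0)(W) — all W, so L
(2,7): →(0,7)(W), (2,6)(W), (2,5)(W), (2,3)(W) — all W, so L
(3,1): →(1,1)(W), (3,0)(W) — all W, so L
(3,4): →(1,4)(W), (3,3)(W), (3,2)(W), (3,0)(W) — all W, so L
(3,7): →(1,7)(W), (3,6)(W), (3,5)(W), (3,3)(W) — all W, so L
(4,0): →(2,0)(W) only, which is W, so L
(4,3): →(2,3)(W), (4,2)(W), (4,1)(W) — all W, so L
(4,6): →(2,6)(W), (4,5)(W), (4,4)(W), (4,2)(W) — all W, so L
(5,0): →(3,0)(W) only, which is W, so L
(5,3): →(3,3)(W), (5,2)(W), (5,1)(W) — all W, so L
(5,6): →(3,6)(W), (5,5)(W), (5,4)(W), (5,2)(W) — all W, so L
(6,1): →(4,1)(W), (6,0)(W) — all W, so L
(6,4): →(4,4)(W), (6,3)(W), (6,2)(W), (6,0)(W) — all W, so L
(6,7): →(4,7)(W), (6,6)(W), (6,5)(W), (6,3)(W) — all W, so L
Every other cell has at least one move into one of the L cells above, so it is W.
L cells per row: a=0: 3, a=1: 3, a=2: 3, a=3: 3, a=4: 3, a=5: 3, a=6: 3; total 21.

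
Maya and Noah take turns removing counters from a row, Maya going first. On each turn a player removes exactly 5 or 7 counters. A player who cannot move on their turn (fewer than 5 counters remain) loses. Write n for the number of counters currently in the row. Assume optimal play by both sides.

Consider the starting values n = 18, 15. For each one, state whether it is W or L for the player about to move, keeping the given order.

18: W, 15: L

Classify positions by backward induction: terminal positions (no move available) are L. From any other position, the mover wins iff some move reaches an L.
n=0: no move → L
n=1: no move → L
n=2: no move → L
n=3: no move → L
n=4: no move → L
n=5: reaches L-position 0 → W
n=6: reaches L-position 1 → W
n=7: reaches L-position 2 → W
n=8: reaches L-position 3 → W
n=9: reaches L-position 4 → W
n=10: reaches L-position 3 → W
n=11: reaches L-position 4 → W
n=12: only reaches 7(W), 5(W), all W → L
n=13: only reaches 8(W), 6(W), all W → L
n=14: only reaches 9(W), 7(W), all W → L
n=15: only reaches 10(W), 8(W), all W → L
n=16: only reaches 11(W), 9(W), all W → L
n=17: reaches L-position 12 → W
n=18: reaches L-position 13 → W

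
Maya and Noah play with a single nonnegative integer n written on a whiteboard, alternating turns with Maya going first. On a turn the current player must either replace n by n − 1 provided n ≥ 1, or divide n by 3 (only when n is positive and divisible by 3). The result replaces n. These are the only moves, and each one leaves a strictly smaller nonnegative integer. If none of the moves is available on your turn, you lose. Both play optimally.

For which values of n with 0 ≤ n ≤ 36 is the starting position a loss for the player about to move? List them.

0, 2, 4, 7, 9, 11, 13, 15, 17, 19, 22, 24, 26, 28, 30, 32, 34, 36

Use the standard recursion: the mover loses at a terminal position; elsewhere, the mover wins exactly when some move hands the opponent an L position.
n=0: no move → L
n=1: W (go to 0, an L position)
n=2: L (sole option 1(W) is W)
n=3: W (go to 2, an L position)
n=4: L (sole option 3(W) is W)
n=5: W (go to 4, an L position)
n=6: W (go to 2, an L position)
n=7: L (sole option 6(W) is W)
n=8: W (go to 7, an L position)
n=9: L (options 3(W), 8(W) are all W)
n=10: W (go to 9, an L position)
n=11: L (sole option 10(W) is W)
n=12: W (go to 4, an L position)
n=13: L (sole option 12(W) is W)
n=14: W (go to 13, an L position)
n=15: L (options 5(W), 14(W) are all W)
n=16: W (go to 15, an L position)
n=17: L (sole option 16(W) is W)
n=18: W (go to 17, an L position)
n=19: L (sole option 18(W) is W)
n=20: W (go to 19, an L position)
n=21: W (go to 7, an L position)
n=22: L (sole option 21(W) is W)
n=23: W (go to 22, an L position)
n=24: L (options 8(W), 23(W) are all W)
n=25: W (go to 24, an L position)
n=26: L (sole option 25(W) is W)
n=27: W (go to 9, an L position)
n=28: L (sole option 27(W) is W)
n=29: W (go to 28, an L position)
n=30: L (options 10(W), 29(W) are all W)
n=31: W (go to 30, an L position)
n=32: L (sole option 31(W) is W)
n=33: W (go to 11, an L position)
n=34: L (sole option 33(W) is W)
n=35: W (go to 34, an L position)
n=36: L (options 12(W), 35(W) are all W)
Reading off the rows marked L gives the requested list; there are 18 such values of n.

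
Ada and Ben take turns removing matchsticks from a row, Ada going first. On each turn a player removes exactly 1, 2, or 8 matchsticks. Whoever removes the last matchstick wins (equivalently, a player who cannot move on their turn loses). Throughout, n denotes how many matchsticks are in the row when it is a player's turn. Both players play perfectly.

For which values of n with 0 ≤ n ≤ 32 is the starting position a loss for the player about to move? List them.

0, 3, 6, 9, 12, 15, 18, 21, 24, 27, 30

Positions with no move are L. A position that does have a move is losing for the player to move precisely when every available move leads to a winning position for the opponent. Fill in the labels:
n=0: no move → L
n=1: can move to 0, which is L ⇒ W
n=2: can move to 0, which is L ⇒ W
n=3: moves to 2(W), 1(W); every one is W ⇒ L
n=4: can move to 3, which is L ⇒ W
n=5: can move to 3, which is L ⇒ W
n=6: moves to 5(W), 4(W); every one is W ⇒ L
n=7: can move to 6, which is L ⇒ W
n=8: can move to 6, which is L ⇒ W
n=9: moves to 8(W), 7(W), 1(W); every one is W ⇒ L
n=10: can move to 9, which is L ⇒ W
n=11: can move to 9, which is L ⇒ W
n=12: moves to 11(W), 10(W), 4(W); every one is W ⇒ L
n=13: can move to 12, which is L ⇒ W
n=14: can move to 12, which is L ⇒ W
n=15: moves to 14(W), 13(W), 7(W); every one is W ⇒ L
n=16: can move to 15, which is L ⇒ W
n=17: can move to 15, which is L ⇒ W
n=18: moves to 17(W), 16(W), 10(W); every one is W ⇒ L
n=19: can move to 18, which is L ⇒ W
n=20: can move to 18, which is L ⇒ W
n=21: moves to 20(W), 19(W), 13(W); every one is W ⇒ L
n=22: can move to 21, which is L ⇒ W
n=23: can move to 21, which is L ⇒ W
n=24: moves to 23(W), 22(W), 16(W); every one is W ⇒ L
n=25: can move to 24, which is L ⇒ W
n=26: can move to 24, which is L ⇒ W
n=27: moves to 26(W), 25(W), 19(W); every one is W ⇒ L
n=28: can move to 27, which is L ⇒ W
n=29: can move to 27, which is L ⇒ W
n=30: moves to 29(W), 28(W), 22(W); every one is W ⇒ L
n=31: can move to 30, which is L ⇒ W
n=32: can move to 30, which is L ⇒ W
The losing starting values of n are exactly the entries labelled L in this table (11 of them).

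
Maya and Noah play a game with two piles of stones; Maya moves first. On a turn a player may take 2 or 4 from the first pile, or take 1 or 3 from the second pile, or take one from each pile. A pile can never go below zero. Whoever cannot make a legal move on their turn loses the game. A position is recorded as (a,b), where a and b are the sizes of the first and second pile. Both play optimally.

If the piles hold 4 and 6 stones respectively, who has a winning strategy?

Maya wins.

Classify positions by backward induction: terminal positions (no move available) are L. From any other position, the mover wins iff some move reaches an L.
No move ever increases a pile, so every position that can arise here has a ≤ 4 and b ≤ 6; it is enough to label the cells with 0 ≤ a ≤ 4 and 0 ≤ b ≤ 6.
Every move lowers a or b (never raises either), so fill the grid row by row in increasing a, and left to right within a row: each cell's successors are then already labelled.
      b=0  b=1  b=2  b=3  b=4  b=5  b=6
a=0:    L    W    L    W    L    W    L
a=1:    L    W    L    W    L    W    L
a=2:    W    W    W    W    W    W    W
a=3:    W    L    W    L    W    L    W
a=4:    W    L    W    L    W    L    W
Cells with no legal move (terminal, hence L): (0,0), (1,0).
The remaining L cells, each justified by listing all of its moves:
(0,2): the only move is to (0,1)(W), a W ⇒ L
(0,4): moves to (0,3)(W), (0,1)(W); every one is W ⇒ L
(0,6): moves to (0,5)(W), (0,3)(W); every one is W ⇒ L
(1,2): moves to (1,1)(W), (0,1)(W); every one is W ⇒ L
(1,4): moves to (1,3)(W), (1,1)(W), (0,3)(W); every one is W ⇒ L
(1,6): moves to (1,5)(W), (1,3)(W), (0,5)(W); every one is W ⇒ L
(3,1): moves to (1,1)(W), (3,0)(W), (2,0)(W); every one is W ⇒ L
(3,3): moves to (1,3)(W), (3,2)(W), (3,0)(W), (2,2)(W); every one is W ⇒ L
(3,5): moves to (1,5)(W), (3,4)(W), (3,2)(W), (2,4)(W); every one is W ⇒ L
(4,1): moves to (2,1)(W), (0,1)(W), (4,0)(W), (3,0)(W); every one is W ⇒ L
(4,3): moves to (2,3)(W), (0,3)(W), (4,2)(W), (4,0)(W), (3,2)(W); every one is W ⇒ L
(4,5): moves to (2,5)(W), (0,5)(W), (4,4)(W), (4,2)(W), (3,4)(W); every one is W ⇒ L
Every other cell has at least one move into one of the L cells above, so it is W.
The starting position (4,6) is W: Maya should move to (0,6), handing over an L position.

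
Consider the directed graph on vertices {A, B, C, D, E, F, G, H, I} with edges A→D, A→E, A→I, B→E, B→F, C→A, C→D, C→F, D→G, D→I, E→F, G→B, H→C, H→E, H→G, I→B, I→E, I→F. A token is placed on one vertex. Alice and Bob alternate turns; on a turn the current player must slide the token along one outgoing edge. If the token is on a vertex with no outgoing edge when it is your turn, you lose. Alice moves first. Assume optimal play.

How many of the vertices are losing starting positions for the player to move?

Use the standard recursion: the mover loses at a terminal position; elsewhere, the mover wins exactly when some move hands the opponent an L position.
Every edge goes from a vertex to one that appears earlier in the order F, E, B, I, G, D, A, C, H, so processing vertices in that order labels each vertex after all of its successors.
F: no outgoing edge → L
E: reaches L-position F → W
B: reaches L-position F → W
I: reaches L-position F → W
G: only reaches B(W), which is W → L
D: reaches L-position G → W
A: only reaches D(W), I(W), E(W), all W → L
C: reaches L-position A → W
H: reaches L-position G → W
The L vertices are A, F, G; that is 3 in all.

3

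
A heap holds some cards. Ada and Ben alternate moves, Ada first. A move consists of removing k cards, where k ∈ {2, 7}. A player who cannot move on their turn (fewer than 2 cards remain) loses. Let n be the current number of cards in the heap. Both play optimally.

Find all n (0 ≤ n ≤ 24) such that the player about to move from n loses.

Use the standard recursion: the mover loses at a terminal position; elsewhere, the mover wins exactly when some move hands the opponent an L position.
n=0: no move → L
n=1: no move → L
n=2: →0(L), so W
n=3: →1(L), so W
n=4: →2(W) only, which is W, so L
n=5: →3(W) only, which is W, so L
n=6: →4(L), so W
n=7: →5(L), so W
n=8: →1(L), so W
n=9: →7(W), 2(W) — all W, so L
n=10: →8(W), 3(W) — all W, so L
n=11: →9(L), so W
n=12: →10(L), so W
n=13: →11(W), 6(W) — all W, so L
n=14: →12(W), 7(W) — all W, so L
n=15: →13(L), so W
n=16: →14(L), so W
n=17: →10(L), so W
n=18: →16(W), 11(W) — all W, so L
n=19: →17(W), 12(W) — all W, so L
n=20: →18(L), so W
n=21: →19(L), so W
n=22: →20(W), 15(W) — all W, so L
n=23: →21(W), 16(W) — all W, so L
n=24: →22(L), so W
Reading off the rows marked L gives the requested list; there are 12 such values of n.

0, 1, 4, 5, 9, 10, 13, 14, 18, 19, 22, 23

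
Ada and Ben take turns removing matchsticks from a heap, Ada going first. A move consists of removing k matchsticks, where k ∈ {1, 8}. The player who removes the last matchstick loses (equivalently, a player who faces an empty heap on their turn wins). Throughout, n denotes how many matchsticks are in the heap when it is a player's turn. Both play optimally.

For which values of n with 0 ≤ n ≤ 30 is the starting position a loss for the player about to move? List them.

1, 3, 5, 7, 10, 12, 14, 16, 19, 21, 23, 25, 28, 30

Compute win/loss labels from the base case upward. A position with no move is W. Any other position is W if it can reach an L in one move, else L.
n=0: no move; the opponent has just taken the last matchstick and therefore loses → W
n=1: L (sole option 0(W) is W)
n=2: W (go to 1, an L position)
n=3: L (sole option 2(W) is W)
n=4: W (go to 3, an L position)
n=5: L (sole option 4(W) is W)
n=6: W (go to 5, an L position)
n=7: L (sole option 6(W) is W)
n=8: W (go to 7, an L position)
n=9: W (go to 1, an L position)
n=10: L (options 9(W), 2(W) are all W)
n=11: W (go to 10, an L position)
n=12: L (options 11(W), 4(W) are all W)
n=13: W (go to 12, an L position)
n=14: L (options 13(W), 6(W) are all W)
n=15: W (go to 14, an L position)
n=16: L (options 15(W), 8(W) are all W)
n=17: W (go to 16, an L position)
n=18: W (go to 10, an L position)
n=19: L (options 18(W), 11(W) are all W)
n=20: W (go to 19, an L position)
n=21: L (options 20(W), 13(W) are all W)
n=22: W (go to 21, an L position)
n=23: L (options 22(W), 15(W) are all W)
n=24: W (go to 23, an L position)
n=25: L (options 24(W), 17(W) are all W)
n=26: W (go to 25, an L position)
n=27: W (go to 19, an L position)
n=28: L (options 27(W), 20(W) are all W)
n=29: W (go to 28, an L position)
n=30: L (options 29(W), 22(W) are all W)
The losing starting values of n are exactly the entries labelled L in this table (14 of them).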